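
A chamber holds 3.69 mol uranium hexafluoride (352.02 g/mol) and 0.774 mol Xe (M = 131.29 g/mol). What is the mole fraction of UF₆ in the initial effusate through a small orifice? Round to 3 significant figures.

Effusion rate of each component ∝ n_i/√M_i (partial pressure × 1/√M).
So x_UF₆ in the escaping gas = (n_UF₆/√M_UF₆) / Σ(n_i/√M_i)
= (3.69/√352.02) / (3.69/√352.02 + 0.774/√131.29) = 0.1967/(0.1967 + 0.06755) = 0.744.

0.744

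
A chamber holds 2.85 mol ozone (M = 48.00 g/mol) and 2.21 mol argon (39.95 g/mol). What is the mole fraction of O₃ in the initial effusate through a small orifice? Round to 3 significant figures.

0.541

The effusion rate of species i is ∝ p_i/√M_i ∝ n_i/√M_i.
x_O₃(eff) = (n_O₃/√M_O₃) / (n_O₃/√M_O₃ + n_Ar/√M_Ar)
= (2.85/√48.00) / (2.85/√48.00 + 2.21/√39.95) = 0.4114/(0.4114 + 0.3497) = 0.541.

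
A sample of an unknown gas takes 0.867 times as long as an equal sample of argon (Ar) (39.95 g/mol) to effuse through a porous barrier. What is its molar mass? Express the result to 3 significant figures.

Since effusion rate ∝ 1/√M, t_X/t_Ar = √(M_X/M_Ar).
0.867 = √(M_X/39.95)
M_X = 39.95 × 0.867² = 39.95 × 0.7517 = 30.0 g/mol

30.0 g/mol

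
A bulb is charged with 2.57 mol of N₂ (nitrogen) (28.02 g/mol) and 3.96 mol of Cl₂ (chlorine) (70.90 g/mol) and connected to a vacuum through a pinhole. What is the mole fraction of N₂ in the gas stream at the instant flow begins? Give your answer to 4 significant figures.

0.5080

Rate_i ∝ x_i/√M_i (Graham's law weighted by mole fraction), so the effusate composition follows n_i/√M_i.
Mole fraction of N₂ in the effusate = (n_N₂/√M_N₂) / (n_N₂/√M_N₂ + n_Cl₂/√M_Cl₂)
= (2.57/√28.02) / (2.57/√28.02 + 3.96/√70.90) = 0.4855/(0.4855 + 0.4703) = 0.5080.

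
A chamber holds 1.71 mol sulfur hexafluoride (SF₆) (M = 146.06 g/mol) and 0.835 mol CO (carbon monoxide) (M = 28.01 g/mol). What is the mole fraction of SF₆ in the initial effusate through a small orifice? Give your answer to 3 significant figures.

0.473

The effusion rate of species i is ∝ p_i/√M_i ∝ n_i/√M_i.
x_SF₆(eff) = (n_SF₆/√M_SF₆) / (n_SF₆/√M_SF₆ + n_CO/√M_CO)
= (1.71/√146.06) / (1.71/√146.06 + 0.835/√28.01) = 0.1415/(0.1415 + 0.1578) = 0.473.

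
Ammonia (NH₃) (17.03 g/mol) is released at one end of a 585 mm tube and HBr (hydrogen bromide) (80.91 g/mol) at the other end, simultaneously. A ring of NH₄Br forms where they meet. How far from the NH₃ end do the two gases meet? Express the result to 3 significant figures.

401 mm

Graham's law gives d_NH₃/d_HBr = rate_NH₃/rate_HBr = √(M_HBr/M_NH₃) = √(80.91/17.03) = 2.180.
With d_NH₃ + d_HBr = 585 mm, d_HBr = 585/(1 + 2.180) = 184.0 mm.
d_NH₃ = 585 − 184.0 = 401 mm.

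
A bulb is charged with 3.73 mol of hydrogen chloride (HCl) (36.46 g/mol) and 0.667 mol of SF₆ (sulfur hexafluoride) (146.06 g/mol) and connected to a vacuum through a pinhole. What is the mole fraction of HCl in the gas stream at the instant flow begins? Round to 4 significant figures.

0.9180

The effusion rate of species i is ∝ p_i/√M_i ∝ n_i/√M_i.
x_HCl(eff) = (n_HCl/√M_HCl) / (n_HCl/√M_HCl + n_SF₆/√M_SF₆)
= (3.73/√36.46) / (3.73/√36.46 + 0.667/√146.06) = 0.6177/(0.6177 + 0.05519) = 0.9180.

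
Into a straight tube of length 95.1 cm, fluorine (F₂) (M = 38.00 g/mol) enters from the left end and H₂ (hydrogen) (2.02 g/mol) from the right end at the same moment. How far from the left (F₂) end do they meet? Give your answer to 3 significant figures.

Distances travelled in equal time are proportional to diffusion rates, so d_F₂/d_H₂ = √(M_H₂/M_F₂) = √(2.02/38.00) = 0.2306.
With d_F₂ + d_H₂ = 95.1 cm, d_H₂ = 95.1/(1 + 0.2306) = 77.28 cm.
d_F₂ = 95.1 − 77.28 = 17.8 cm.

17.8 cm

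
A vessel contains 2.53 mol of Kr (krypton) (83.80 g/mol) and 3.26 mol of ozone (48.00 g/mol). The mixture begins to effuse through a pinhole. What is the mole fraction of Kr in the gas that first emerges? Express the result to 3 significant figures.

0.370

Rate_i ∝ x_i/√M_i (Graham's law weighted by mole fraction), so the effusate composition follows n_i/√M_i.
Mole fraction of Kr in the effusate = (n_Kr/√M_Kr) / (n_Kr/√M_Kr + n_O₃/√M_O₃)
= (2.53/√83.80) / (2.53/√83.80 + 3.26/√48.00) = 0.2764/(0.2764 + 0.4705) = 0.370.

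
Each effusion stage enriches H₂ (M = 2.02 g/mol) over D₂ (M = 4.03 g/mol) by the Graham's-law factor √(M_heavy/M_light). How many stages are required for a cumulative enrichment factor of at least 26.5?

10

Per stage α = (4.03/2.02)^(1/2) = 1.99505^0.5, giving ln α = 0.3453.
Need α^N ≥ 26.5 ⇒ N ≥ ln(26.5) / ln α = 3.277 / 0.3453 = 9.49.
Minimum whole number of stages: N = 10.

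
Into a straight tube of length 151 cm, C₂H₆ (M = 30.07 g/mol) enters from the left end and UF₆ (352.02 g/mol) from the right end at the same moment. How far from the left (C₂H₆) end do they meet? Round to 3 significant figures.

The fronts meet when d_C₂H₆ + d_UF₆ = L with d_C₂H₆/d_UF₆ = √(M_UF₆/M_C₂H₆) (Graham's law). Here √(M_UF₆/M_C₂H₆) = √(352.02/30.07) = 3.422.
With d_C₂H₆ + d_UF₆ = 151 cm, d_UF₆ = 151/(1 + 3.422) = 34.15 cm.
d_C₂H₆ = 151 − 34.15 = 117 cm.

117 cm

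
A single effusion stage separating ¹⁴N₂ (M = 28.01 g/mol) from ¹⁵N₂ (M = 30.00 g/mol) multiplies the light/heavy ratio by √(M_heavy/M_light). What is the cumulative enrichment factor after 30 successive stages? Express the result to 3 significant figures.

After 30 stages the ratio has grown by (√(30.00/28.01))^30 = (30.00/28.01)^(30/2).
= 1.07105^15 = 2.80.

2.80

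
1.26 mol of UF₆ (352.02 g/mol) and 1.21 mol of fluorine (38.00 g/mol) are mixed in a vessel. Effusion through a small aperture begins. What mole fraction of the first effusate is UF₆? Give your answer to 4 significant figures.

0.2549

The effusion rate of species i is ∝ p_i/√M_i ∝ n_i/√M_i.
x_UF₆(eff) = (n_UF₆/√M_UF₆) / (n_UF₆/√M_UF₆ + n_F₂/√M_F₂)
= (1.26/√352.02) / (1.26/√352.02 + 1.21/√38.00) = 0.06716/(0.06716 + 0.1963) = 0.2549.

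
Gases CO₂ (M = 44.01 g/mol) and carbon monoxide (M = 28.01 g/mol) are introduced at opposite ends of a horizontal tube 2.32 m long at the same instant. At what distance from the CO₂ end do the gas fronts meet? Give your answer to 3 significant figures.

1.03 m

Distances travelled in equal time are proportional to diffusion rates, so d_CO₂/d_CO = √(M_CO/M_CO₂) = √(28.01/44.01) = 0.7978.
With d_CO₂ + d_CO = 2.32 m, d_CO = 2.32/(1 + 0.7978) = 1.290 m.
d_CO₂ = 2.32 − 1.290 = 1.03 m.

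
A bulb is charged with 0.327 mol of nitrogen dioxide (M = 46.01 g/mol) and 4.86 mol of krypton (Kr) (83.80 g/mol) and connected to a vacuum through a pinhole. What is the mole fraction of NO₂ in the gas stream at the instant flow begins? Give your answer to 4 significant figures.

Rate_i ∝ x_i/√M_i (Graham's law weighted by mole fraction), so the effusate composition follows n_i/√M_i.
Mole fraction of NO₂ in the effusate = (n_NO₂/√M_NO₂) / (n_NO₂/√M_NO₂ + n_Kr/√M_Kr)
= (0.327/√46.01) / (0.327/√46.01 + 4.86/√83.80) = 0.04821/(0.04821 + 0.5309) = 0.08325.

0.08325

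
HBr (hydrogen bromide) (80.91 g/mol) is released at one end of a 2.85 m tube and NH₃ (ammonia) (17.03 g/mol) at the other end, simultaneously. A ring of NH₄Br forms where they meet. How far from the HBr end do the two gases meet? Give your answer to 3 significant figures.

Distances travelled in equal time are proportional to diffusion rates, so d_HBr/d_NH₃ = √(M_NH₃/M_HBr) = √(17.03/80.91) = 0.4588.
With d_HBr + d_NH₃ = 2.85 m, d_NH₃ = 2.85/(1 + 0.4588) = 1.954 m.
d_HBr = 2.85 − 1.954 = 0.896 m.

0.896 m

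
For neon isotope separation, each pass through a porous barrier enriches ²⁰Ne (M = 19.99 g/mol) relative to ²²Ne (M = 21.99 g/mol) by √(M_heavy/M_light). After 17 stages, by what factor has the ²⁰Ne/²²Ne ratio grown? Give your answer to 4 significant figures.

The single-stage factor is √(M_heavy/M_light), so 17 stages give [√(21.99/19.99)]^17 = (21.99/19.99)^(17/2).
= 1.10005^(17/2) = 2.249.

2.249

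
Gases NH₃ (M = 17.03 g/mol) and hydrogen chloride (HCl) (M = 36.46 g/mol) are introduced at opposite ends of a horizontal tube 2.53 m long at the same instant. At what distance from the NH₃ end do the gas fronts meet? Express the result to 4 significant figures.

1.503 m

Graham's law gives d_NH₃/d_HCl = rate_NH₃/rate_HCl = √(M_HCl/M_NH₃) = √(36.46/17.03) = 1.463.
With d_NH₃ + d_HCl = 2.53 m, d_HCl = 2.53/(1 + 1.463) = 1.027 m.
d_NH₃ = 2.53 − 1.027 = 1.503 m.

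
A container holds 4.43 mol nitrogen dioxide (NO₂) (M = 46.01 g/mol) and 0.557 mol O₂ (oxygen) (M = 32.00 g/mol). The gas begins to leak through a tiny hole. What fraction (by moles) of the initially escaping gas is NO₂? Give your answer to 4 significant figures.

0.8690

Effusion rate of each component ∝ n_i/√M_i (partial pressure × 1/√M).
x_NO₂(eff) = (n_NO₂/√M_NO₂) / (n_NO₂/√M_NO₂ + n_O₂/√M_O₂)
= (4.43/√46.01) / (4.43/√46.01 + 0.557/√32.00) = 0.6531/(0.6531 + 0.09846) = 0.8690.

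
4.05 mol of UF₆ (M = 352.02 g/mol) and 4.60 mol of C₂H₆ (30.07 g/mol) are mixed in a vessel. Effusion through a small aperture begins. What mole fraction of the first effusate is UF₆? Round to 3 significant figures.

0.205

The effusion rate of species i is ∝ p_i/√M_i ∝ n_i/√M_i.
Mole fraction of UF₆ in the effusate = (n_UF₆/√M_UF₆) / (n_UF₆/√M_UF₆ + n_C₂H₆/√M_C₂H₆)
= (4.05/√352.02) / (4.05/√352.02 + 4.60/√30.07) = 0.2159/(0.2159 + 0.8389) = 0.205.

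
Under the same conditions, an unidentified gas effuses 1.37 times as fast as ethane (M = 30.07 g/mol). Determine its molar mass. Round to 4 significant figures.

16.02 g/mol

From Graham's law, rate_X/rate_C₂H₆ = √(M_C₂H₆/M_X).
1.37 = √(30.07/M_X)
M_X = 30.07 / 1.37² = 30.07 / 1.877 = 16.02 g/mol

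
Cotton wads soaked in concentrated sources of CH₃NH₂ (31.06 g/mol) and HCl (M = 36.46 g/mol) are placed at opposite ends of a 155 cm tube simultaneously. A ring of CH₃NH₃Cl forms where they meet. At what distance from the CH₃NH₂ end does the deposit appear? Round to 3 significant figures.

80.6 cm

Distances travelled in equal time are proportional to diffusion rates, so d_CH₃NH₂/d_HCl = √(M_HCl/M_CH₃NH₂) = √(36.46/31.06) = 1.083.
With d_CH₃NH₂ + d_HCl = 155 cm, d_HCl = 155/(1 + 1.083) = 74.40 cm.
d_CH₃NH₂ = 155 − 74.40 = 80.6 cm.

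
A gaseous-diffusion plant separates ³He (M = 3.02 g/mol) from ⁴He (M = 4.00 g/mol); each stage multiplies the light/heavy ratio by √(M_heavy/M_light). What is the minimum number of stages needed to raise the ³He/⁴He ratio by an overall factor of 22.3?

23

With α = √(4.00/3.02) per stage, ln α = ½ ln(1.32450) = 0.1405.
Need α^N ≥ 22.3 ⇒ N ≥ ln(22.3) / ln α = 3.105 / 0.1405 = 22.09.
Rounding up, N = 23 stages.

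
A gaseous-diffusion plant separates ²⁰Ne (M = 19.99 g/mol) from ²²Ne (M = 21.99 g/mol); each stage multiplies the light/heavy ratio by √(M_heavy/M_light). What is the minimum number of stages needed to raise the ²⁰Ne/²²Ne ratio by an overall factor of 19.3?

63

Per stage α = (21.99/19.99)^(1/2) = 1.10005^0.5, giving ln α = 0.04768.
Need α^N ≥ 19.3 ⇒ N ≥ ln(19.3) / ln α = 2.960 / 0.04768 = 62.09.
So at least 63 stages are needed.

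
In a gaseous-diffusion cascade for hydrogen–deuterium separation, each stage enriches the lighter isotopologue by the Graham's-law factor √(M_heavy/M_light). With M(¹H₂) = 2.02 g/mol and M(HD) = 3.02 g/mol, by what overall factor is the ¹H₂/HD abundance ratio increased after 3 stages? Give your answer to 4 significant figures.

1.828

The single-stage factor is √(M_heavy/M_light), so 3 stages give [√(3.02/2.02)]^3 = (3.02/2.02)^(3/2).
= 1.49505^(3/2) = 1.828.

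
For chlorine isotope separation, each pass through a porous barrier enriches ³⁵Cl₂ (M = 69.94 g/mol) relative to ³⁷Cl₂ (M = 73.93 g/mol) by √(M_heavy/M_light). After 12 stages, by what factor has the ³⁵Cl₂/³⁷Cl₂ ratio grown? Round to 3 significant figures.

1.39

The single-stage factor is √(M_heavy/M_light), so 12 stages give [√(73.93/69.94)]^12 = (73.93/69.94)^(12/2).
= 1.05705^6 = 1.39.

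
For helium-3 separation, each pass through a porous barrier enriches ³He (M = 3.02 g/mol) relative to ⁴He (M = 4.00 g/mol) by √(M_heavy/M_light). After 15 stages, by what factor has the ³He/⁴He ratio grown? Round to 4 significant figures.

After 15 stages the ratio has grown by (√(4.00/3.02))^15 = (4.00/3.02)^(15/2).
= 1.32450^(15/2) = 8.230.

8.230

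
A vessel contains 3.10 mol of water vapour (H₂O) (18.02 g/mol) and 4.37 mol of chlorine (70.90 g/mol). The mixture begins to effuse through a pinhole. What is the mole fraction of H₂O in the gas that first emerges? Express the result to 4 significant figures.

Rate_i ∝ x_i/√M_i (Graham's law weighted by mole fraction), so the effusate composition follows n_i/√M_i.
Mole fraction of H₂O in the effusate = (n_H₂O/√M_H₂O) / (n_H₂O/√M_H₂O + n_Cl₂/√M_Cl₂)
= (3.10/√18.02) / (3.10/√18.02 + 4.37/√70.90) = 0.7303/(0.7303 + 0.5190) = 0.5846.

0.5846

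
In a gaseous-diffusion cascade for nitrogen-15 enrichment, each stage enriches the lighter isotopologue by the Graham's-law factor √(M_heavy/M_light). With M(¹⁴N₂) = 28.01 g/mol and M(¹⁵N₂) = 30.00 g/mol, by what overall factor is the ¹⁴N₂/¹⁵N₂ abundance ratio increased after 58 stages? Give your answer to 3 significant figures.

7.32

The single-stage factor is √(M_heavy/M_light), so 58 stages give [√(30.00/28.01)]^58 = (30.00/28.01)^(58/2).
= 1.07105^29 = 7.32.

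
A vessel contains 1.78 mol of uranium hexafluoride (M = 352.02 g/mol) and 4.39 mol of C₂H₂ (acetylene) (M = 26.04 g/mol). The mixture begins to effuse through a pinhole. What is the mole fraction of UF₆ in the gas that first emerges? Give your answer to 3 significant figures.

0.0993

Each component's effusion rate ∝ (its partial pressure)·(1/√M) ∝ n_i/√M_i.
Mole fraction of UF₆ in the effusate = (n_UF₆/√M_UF₆) / (n_UF₆/√M_UF₆ + n_C₂H₂/√M_C₂H₂)
= (1.78/√352.02) / (1.78/√352.02 + 4.39/√26.04) = 0.09487/(0.09487 + 0.8603) = 0.0993.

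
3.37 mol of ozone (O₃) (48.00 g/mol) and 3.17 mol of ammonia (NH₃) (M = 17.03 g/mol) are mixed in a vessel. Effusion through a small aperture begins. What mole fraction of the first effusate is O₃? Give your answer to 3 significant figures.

0.388

Each component's effusion rate ∝ (its partial pressure)·(1/√M) ∝ n_i/√M_i.
x_O₃(eff) = (n_O₃/√M_O₃) / (n_O₃/√M_O₃ + n_NH₃/√M_NH₃)
= (3.37/√48.00) / (3.37/√48.00 + 3.17/√17.03) = 0.4864/(0.4864 + 0.7682) = 0.388.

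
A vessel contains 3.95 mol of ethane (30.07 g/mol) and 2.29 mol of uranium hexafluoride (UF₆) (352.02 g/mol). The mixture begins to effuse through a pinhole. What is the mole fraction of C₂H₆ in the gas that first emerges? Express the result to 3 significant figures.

Effusion rate of each component ∝ n_i/√M_i (partial pressure × 1/√M).
So x_C₂H₆ in the escaping gas = (n_C₂H₆/√M_C₂H₆) / Σ(n_i/√M_i)
= (3.95/√30.07) / (3.95/√30.07 + 2.29/√352.02) = 0.7203/(0.7203 + 0.1221) = 0.855.

0.855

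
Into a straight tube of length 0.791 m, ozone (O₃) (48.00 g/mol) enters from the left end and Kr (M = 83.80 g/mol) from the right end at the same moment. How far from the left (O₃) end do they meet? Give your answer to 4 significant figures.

The fronts meet when d_O₃ + d_Kr = L with d_O₃/d_Kr = √(M_Kr/M_O₃) (Graham's law). Here √(M_Kr/M_O₃) = √(83.80/48.00) = 1.321.
With d_O₃ + d_Kr = 0.791 m, d_Kr = 0.791/(1 + 1.321) = 0.3408 m.
d_O₃ = 0.791 − 0.3408 = 0.4502 m.

0.4502 m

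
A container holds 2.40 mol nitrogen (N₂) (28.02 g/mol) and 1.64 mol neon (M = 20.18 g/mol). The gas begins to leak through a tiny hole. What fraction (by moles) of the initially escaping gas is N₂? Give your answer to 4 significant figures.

Rate_i ∝ x_i/√M_i (Graham's law weighted by mole fraction), so the effusate composition follows n_i/√M_i.
Mole fraction of N₂ in the effusate = (n_N₂/√M_N₂) / (n_N₂/√M_N₂ + n_Ne/√M_Ne)
= (2.40/√28.02) / (2.40/√28.02 + 1.64/√20.18) = 0.4534/(0.4534 + 0.3651) = 0.5540.

0.5540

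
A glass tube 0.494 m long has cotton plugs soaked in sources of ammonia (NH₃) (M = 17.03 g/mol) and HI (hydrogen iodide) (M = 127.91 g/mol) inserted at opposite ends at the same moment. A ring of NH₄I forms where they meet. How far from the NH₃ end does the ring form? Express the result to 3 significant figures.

0.362 m

The fronts meet when d_NH₃ + d_HI = L with d_NH₃/d_HI = √(M_HI/M_NH₃) (Graham's law). Here √(M_HI/M_NH₃) = √(127.91/17.03) = 2.741.
With d_NH₃ + d_HI = 0.494 m, d_HI = 0.494/(1 + 2.741) = 0.1321 m.
d_NH₃ = 0.494 − 0.1321 = 0.362 m.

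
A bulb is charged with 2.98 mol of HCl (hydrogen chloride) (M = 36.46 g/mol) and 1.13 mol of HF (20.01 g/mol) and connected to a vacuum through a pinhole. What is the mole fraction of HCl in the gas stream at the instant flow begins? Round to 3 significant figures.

Rate_i ∝ x_i/√M_i (Graham's law weighted by mole fraction), so the effusate composition follows n_i/√M_i.
So x_HCl in the escaping gas = (n_HCl/√M_HCl) / Σ(n_i/√M_i)
= (2.98/√36.46) / (2.98/√36.46 + 1.13/√20.01) = 0.4935/(0.4935 + 0.2526) = 0.661.

0.661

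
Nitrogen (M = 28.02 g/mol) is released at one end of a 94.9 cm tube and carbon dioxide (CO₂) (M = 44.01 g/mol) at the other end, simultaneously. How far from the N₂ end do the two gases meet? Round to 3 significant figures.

52.8 cm

The fronts meet when d_N₂ + d_CO₂ = L with d_N₂/d_CO₂ = √(M_CO₂/M_N₂) (Graham's law). Here √(M_CO₂/M_N₂) = √(44.01/28.02) = 1.253.
With d_N₂ + d_CO₂ = 94.9 cm, d_CO₂ = 94.9/(1 + 1.253) = 42.12 cm.
d_N₂ = 94.9 − 42.12 = 52.8 cm.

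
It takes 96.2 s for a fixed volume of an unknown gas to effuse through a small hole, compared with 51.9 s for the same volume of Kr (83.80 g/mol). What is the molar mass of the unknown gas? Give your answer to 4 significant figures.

287.9 g/mol

Using Graham's law: t_X/t_Kr = √(M_X/M_Kr).
96.2/51.9 = 1.854 = √(M_X/83.80)
M_X = 83.80 × 1.854² = 83.80 × 3.436 = 287.9 g/mol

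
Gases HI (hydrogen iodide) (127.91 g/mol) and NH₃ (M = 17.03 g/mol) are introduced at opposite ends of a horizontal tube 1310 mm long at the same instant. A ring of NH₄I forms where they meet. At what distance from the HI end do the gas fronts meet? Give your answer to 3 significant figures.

350 mm

Distances travelled in equal time are proportional to diffusion rates, so d_HI/d_NH₃ = √(M_NH₃/M_HI) = √(17.03/127.91) = 0.3649.
With d_HI + d_NH₃ = 1310 mm, d_NH₃ = 1310/(1 + 0.3649) = 959.8 mm.
d_HI = 1310 − 959.8 = 350 mm.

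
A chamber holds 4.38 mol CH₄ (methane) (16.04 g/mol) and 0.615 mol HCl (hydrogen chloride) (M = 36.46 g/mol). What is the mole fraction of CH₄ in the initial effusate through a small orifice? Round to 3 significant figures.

0.915

Rate_i ∝ x_i/√M_i (Graham's law weighted by mole fraction), so the effusate composition follows n_i/√M_i.
x_CH₄(eff) = (n_CH₄/√M_CH₄) / (n_CH₄/√M_CH₄ + n_HCl/√M_HCl)
= (4.38/√16.04) / (4.38/√16.04 + 0.615/√36.46) = 1.094/(1.094 + 0.1019) = 0.915.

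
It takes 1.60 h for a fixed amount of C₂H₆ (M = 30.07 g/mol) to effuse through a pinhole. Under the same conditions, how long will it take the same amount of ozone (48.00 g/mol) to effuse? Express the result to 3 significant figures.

From Graham's law, t_O₃/t_C₂H₆ = √(M_O₃/M_C₂H₆) = √(48.00/30.07) = √1.596 = 1.263.
So the time for O₃ is 1.60 × 1.263 = 2.02 h.

2.02 h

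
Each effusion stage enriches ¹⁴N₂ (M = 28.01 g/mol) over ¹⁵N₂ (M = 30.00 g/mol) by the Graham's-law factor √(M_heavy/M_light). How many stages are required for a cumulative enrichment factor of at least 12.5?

Single-stage factor α = √(30.00/28.01), so ln α = ½ ln(1.07105) = 0.03432.
Need α^N ≥ 12.5 ⇒ N ≥ ln(12.5) / ln α = 2.526 / 0.03432 = 73.60.
Minimum whole number of stages: N = 74.

74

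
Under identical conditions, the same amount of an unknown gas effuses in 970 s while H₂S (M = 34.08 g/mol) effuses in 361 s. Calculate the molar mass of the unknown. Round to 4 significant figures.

246.1 g/mol

From Graham's law, t_X/t_H₂S = √(M_X/M_H₂S).
970/361 = 2.687 = √(M_X/34.08)
M_X = 34.08 × 2.687² = 34.08 × 7.220 = 246.1 g/mol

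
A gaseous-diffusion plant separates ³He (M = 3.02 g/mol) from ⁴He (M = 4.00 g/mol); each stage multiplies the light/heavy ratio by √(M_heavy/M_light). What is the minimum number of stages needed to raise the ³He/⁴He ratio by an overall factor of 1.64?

Per stage α = (4.00/3.02)^(1/2) = 1.32450^0.5, giving ln α = 0.1405.
Need α^N ≥ 1.64 ⇒ N ≥ ln(1.64) / ln α = 0.4947 / 0.1405 = 3.52.
So at least 4 stages are needed.

4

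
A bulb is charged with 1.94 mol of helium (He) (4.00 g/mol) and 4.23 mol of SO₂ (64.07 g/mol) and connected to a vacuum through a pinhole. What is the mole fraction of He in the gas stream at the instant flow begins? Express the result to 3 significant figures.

Each component's effusion rate ∝ (its partial pressure)·(1/√M) ∝ n_i/√M_i.
Mole fraction of He in the effusate = (n_He/√M_He) / (n_He/√M_He + n_SO₂/√M_SO₂)
= (1.94/√4.00) / (1.94/√4.00 + 4.23/√64.07) = 0.9700/(0.9700 + 0.5285) = 0.647.

0.647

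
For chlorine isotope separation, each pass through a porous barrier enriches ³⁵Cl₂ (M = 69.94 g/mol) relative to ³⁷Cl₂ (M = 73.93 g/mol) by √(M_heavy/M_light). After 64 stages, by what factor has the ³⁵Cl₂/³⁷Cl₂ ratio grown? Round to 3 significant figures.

The single-stage factor is √(M_heavy/M_light), so 64 stages give [√(73.93/69.94)]^64 = (73.93/69.94)^(64/2).
= 1.05705^32 = 5.90.

5.90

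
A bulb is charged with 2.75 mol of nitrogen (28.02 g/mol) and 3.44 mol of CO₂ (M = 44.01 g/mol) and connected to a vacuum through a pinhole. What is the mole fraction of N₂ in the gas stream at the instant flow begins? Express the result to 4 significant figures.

0.5005

Effusion rate of each component ∝ n_i/√M_i (partial pressure × 1/√M).
So x_N₂ in the escaping gas = (n_N₂/√M_N₂) / Σ(n_i/√M_i)
= (2.75/√28.02) / (2.75/√28.02 + 3.44/√44.01) = 0.5195/(0.5195 + 0.5185) = 0.5005.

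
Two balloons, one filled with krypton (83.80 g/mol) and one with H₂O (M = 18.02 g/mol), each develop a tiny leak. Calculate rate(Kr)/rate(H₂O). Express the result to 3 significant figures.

Graham's law gives rate_Kr/rate_H₂O = √(M_H₂O/M_Kr) = √(18.02/83.80) = √0.2150 = 0.464.

0.464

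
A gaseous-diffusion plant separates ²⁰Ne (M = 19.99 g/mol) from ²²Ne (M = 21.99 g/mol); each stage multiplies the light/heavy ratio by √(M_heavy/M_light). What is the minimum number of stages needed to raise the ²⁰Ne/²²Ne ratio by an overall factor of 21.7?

Per stage α = (21.99/19.99)^(1/2) = 1.10005^0.5, giving ln α = 0.04768.
Need α^N ≥ 21.7 ⇒ N ≥ ln(21.7) / ln α = 3.077 / 0.04768 = 64.54.
Rounding up, N = 65 stages.

65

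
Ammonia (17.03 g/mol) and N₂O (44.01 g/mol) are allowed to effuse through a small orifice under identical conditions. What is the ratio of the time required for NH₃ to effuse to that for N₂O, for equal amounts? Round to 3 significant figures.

By Graham's law, t_NH₃/t_N₂O = √(M_NH₃/M_N₂O) = √(17.03/44.01) = √0.3870 = 0.622.

0.622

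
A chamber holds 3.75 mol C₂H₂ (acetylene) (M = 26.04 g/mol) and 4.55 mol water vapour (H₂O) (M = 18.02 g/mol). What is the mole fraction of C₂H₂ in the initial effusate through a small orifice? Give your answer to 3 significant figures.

Effusion rate of each component ∝ n_i/√M_i (partial pressure × 1/√M).
So x_C₂H₂ in the escaping gas = (n_C₂H₂/√M_C₂H₂) / Σ(n_i/√M_i)
= (3.75/√26.04) / (3.75/√26.04 + 4.55/√18.02) = 0.7349/(0.7349 + 1.072) = 0.407.

0.407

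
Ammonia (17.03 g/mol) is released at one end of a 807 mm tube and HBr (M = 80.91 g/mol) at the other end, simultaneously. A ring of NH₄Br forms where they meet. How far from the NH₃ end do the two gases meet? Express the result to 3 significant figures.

553 mm

Graham's law gives d_NH₃/d_HBr = rate_NH₃/rate_HBr = √(M_HBr/M_NH₃) = √(80.91/17.03) = 2.180.
With d_NH₃ + d_HBr = 807 mm, d_HBr = 807/(1 + 2.180) = 253.8 mm.
d_NH₃ = 807 − 253.8 = 553 mm.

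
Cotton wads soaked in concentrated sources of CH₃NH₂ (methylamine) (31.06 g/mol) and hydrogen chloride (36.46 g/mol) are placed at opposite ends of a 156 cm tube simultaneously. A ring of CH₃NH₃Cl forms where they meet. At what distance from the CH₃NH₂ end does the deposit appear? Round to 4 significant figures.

81.12 cm

Graham's law gives d_CH₃NH₂/d_HCl = rate_CH₃NH₂/rate_HCl = √(M_HCl/M_CH₃NH₂) = √(36.46/31.06) = 1.083.
With d_CH₃NH₂ + d_HCl = 156 cm, d_HCl = 156/(1 + 1.083) = 74.88 cm.
d_CH₃NH₂ = 156 − 74.88 = 81.12 cm.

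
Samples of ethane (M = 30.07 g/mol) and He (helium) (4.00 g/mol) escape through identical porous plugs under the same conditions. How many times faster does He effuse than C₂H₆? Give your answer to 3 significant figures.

By Graham's law, rate_He/rate_C₂H₆ = √(M_C₂H₆/M_He) = √(30.07/4.00) = √7.518 = 2.74.

2.74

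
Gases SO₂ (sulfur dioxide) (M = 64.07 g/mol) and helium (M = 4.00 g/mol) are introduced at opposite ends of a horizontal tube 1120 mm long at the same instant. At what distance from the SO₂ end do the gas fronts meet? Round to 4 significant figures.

In equal time, each gas travels a distance ∝ its rate ∝ 1/√M, so d_SO₂/d_He = √(M_He/M_SO₂) = √(4.00/64.07) = 0.2499.
With d_SO₂ + d_He = 1120 mm, d_He = 1120/(1 + 0.2499) = 896.1 mm.
d_SO₂ = 1120 − 896.1 = 223.9 mm.

223.9 mm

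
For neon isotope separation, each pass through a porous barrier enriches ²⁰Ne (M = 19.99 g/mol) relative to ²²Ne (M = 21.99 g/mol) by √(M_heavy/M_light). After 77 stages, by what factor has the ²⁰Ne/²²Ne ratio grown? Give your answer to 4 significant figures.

After 77 stages the ratio has grown by (√(21.99/19.99))^77 = (21.99/19.99)^(77/2).
= 1.10005^(77/2) = 39.30.

39.30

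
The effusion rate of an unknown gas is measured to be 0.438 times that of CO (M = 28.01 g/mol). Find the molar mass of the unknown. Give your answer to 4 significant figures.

146.0 g/mol

Using Graham's law: rate_X/rate_CO = √(M_CO/M_X).
0.438 = √(28.01/M_X)
M_X = 28.01 / 0.438² = 28.01 / 0.1918 = 146.0 g/mol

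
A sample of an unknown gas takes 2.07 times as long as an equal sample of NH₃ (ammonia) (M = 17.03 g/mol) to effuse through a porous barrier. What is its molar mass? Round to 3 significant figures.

From Graham's law, t_X/t_NH₃ = √(M_X/M_NH₃).
2.07 = √(M_X/17.03)
M_X = 17.03 × 2.07² = 17.03 × 4.285 = 73.0 g/mol

73.0 g/mol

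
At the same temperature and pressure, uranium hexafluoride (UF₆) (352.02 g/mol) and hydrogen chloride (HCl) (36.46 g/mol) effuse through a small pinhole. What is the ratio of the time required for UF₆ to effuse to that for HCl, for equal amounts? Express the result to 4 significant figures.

By Graham's law, t_UF₆/t_HCl = √(M_UF₆/M_HCl) = √(352.02/36.46) = √9.655 = 3.107.

3.107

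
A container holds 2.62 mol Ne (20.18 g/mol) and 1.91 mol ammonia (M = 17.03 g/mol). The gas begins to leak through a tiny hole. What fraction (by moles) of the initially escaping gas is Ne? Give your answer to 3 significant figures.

The effusion rate of species i is ∝ p_i/√M_i ∝ n_i/√M_i.
Mole fraction of Ne in the effusate = (n_Ne/√M_Ne) / (n_Ne/√M_Ne + n_NH₃/√M_NH₃)
= (2.62/√20.18) / (2.62/√20.18 + 1.91/√17.03) = 0.5832/(0.5832 + 0.4628) = 0.558.

0.558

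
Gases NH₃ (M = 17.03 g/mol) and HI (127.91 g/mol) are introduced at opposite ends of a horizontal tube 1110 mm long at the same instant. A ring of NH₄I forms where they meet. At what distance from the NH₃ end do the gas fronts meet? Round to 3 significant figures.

813 mm

In equal time, each gas travels a distance ∝ its rate ∝ 1/√M, so d_NH₃/d_HI = √(M_HI/M_NH₃) = √(127.91/17.03) = 2.741.
With d_NH₃ + d_HI = 1110 mm, d_HI = 1110/(1 + 2.741) = 296.7 mm.
d_NH₃ = 1110 − 296.7 = 813 mm.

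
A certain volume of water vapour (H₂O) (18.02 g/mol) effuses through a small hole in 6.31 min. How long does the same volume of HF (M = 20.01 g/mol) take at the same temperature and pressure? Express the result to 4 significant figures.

6.649 min

By Graham's law, t_HF/t_H₂O = √(M_HF/M_H₂O) = √(20.01/18.02) = √1.110 = 1.054.
So the time for HF is 6.31 × 1.054 = 6.649 min.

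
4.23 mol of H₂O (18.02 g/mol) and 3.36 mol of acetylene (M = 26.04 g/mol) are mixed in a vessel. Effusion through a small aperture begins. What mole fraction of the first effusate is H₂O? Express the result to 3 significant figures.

Each component's effusion rate ∝ (its partial pressure)·(1/√M) ∝ n_i/√M_i.
Mole fraction of H₂O in the effusate = (n_H₂O/√M_H₂O) / (n_H₂O/√M_H₂O + n_C₂H₂/√M_C₂H₂)
= (4.23/√18.02) / (4.23/√18.02 + 3.36/√26.04) = 0.9965/(0.9965 + 0.6584) = 0.602.

0.602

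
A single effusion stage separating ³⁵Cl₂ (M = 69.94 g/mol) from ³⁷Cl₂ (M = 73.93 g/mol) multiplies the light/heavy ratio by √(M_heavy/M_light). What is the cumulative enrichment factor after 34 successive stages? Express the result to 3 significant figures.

After 34 stages the ratio has grown by (√(73.93/69.94))^34 = (73.93/69.94)^(34/2).
= 1.05705^17 = 2.57.

2.57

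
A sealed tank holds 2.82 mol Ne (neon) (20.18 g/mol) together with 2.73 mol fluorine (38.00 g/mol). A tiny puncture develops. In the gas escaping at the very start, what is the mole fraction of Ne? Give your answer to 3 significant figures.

The effusion rate of species i is ∝ p_i/√M_i ∝ n_i/√M_i.
x_Ne(eff) = (n_Ne/√M_Ne) / (n_Ne/√M_Ne + n_F₂/√M_F₂)
= (2.82/√20.18) / (2.82/√20.18 + 2.73/√38.00) = 0.6278/(0.6278 + 0.4429) = 0.586.

0.586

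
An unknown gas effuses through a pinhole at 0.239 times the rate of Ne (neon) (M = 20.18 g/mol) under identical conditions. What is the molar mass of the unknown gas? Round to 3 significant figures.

353 g/mol

Graham's law gives rate_X/rate_Ne = √(M_Ne/M_X).
0.239 = √(20.18/M_X)
M_X = 20.18 / 0.239² = 20.18 / 0.05712 = 353 g/mol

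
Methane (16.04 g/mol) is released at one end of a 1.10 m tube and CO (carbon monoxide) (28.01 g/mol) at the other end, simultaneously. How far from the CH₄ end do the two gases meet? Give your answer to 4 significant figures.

0.6262 m

The fronts meet when d_CH₄ + d_CO = L with d_CH₄/d_CO = √(M_CO/M_CH₄) (Graham's law). Here √(M_CO/M_CH₄) = √(28.01/16.04) = 1.321.
With d_CH₄ + d_CO = 1.10 m, d_CO = 1.10/(1 + 1.321) = 0.4738 m.
d_CH₄ = 1.10 − 0.4738 = 0.6262 m.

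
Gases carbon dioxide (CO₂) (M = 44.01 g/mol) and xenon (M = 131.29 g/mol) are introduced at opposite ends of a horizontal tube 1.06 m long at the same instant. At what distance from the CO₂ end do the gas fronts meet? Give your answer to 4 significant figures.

Distances travelled in equal time are proportional to diffusion rates, so d_CO₂/d_Xe = √(M_Xe/M_CO₂) = √(131.29/44.01) = 1.727.
With d_CO₂ + d_Xe = 1.06 m, d_Xe = 1.06/(1 + 1.727) = 0.3887 m.
d_CO₂ = 1.06 − 0.3887 = 0.6713 m.

0.6713 m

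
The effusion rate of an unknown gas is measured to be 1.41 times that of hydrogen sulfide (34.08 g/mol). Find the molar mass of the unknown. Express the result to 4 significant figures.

17.14 g/mol

From Graham's law, rate_X/rate_H₂S = √(M_H₂S/M_X).
1.41 = √(34.08/M_X)
M_X = 34.08 / 1.41² = 34.08 / 1.988 = 17.14 g/mol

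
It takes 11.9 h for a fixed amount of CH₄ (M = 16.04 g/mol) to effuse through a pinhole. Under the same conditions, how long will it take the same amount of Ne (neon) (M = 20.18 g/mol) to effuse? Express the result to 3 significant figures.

13.3 h

By Graham's law, t_Ne/t_CH₄ = √(M_Ne/M_CH₄) = √(20.18/16.04) = √1.258 = 1.122.
So the time for Ne is 11.9 × 1.122 = 13.3 h.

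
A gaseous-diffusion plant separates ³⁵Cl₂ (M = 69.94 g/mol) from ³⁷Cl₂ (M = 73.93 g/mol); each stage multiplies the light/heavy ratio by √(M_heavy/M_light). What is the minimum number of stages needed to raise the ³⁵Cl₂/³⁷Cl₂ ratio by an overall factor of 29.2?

Per stage α = (73.93/69.94)^(1/2) = 1.05705^0.5, giving ln α = 0.02774.
Need α^N ≥ 29.2 ⇒ N ≥ ln(29.2) / ln α = 3.374 / 0.02774 = 121.63.
So at least 122 stages are needed.

122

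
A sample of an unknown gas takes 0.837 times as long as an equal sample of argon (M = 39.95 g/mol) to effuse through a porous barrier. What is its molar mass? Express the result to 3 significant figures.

From Graham's law, t_X/t_Ar = √(M_X/M_Ar).
0.837 = √(M_X/39.95)
M_X = 39.95 × 0.837² = 39.95 × 0.7006 = 28.0 g/mol

28.0 g/mol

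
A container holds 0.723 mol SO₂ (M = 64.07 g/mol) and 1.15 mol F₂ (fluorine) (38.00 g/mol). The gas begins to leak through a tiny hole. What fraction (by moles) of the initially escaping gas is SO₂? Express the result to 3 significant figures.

0.326

Rate_i ∝ x_i/√M_i (Graham's law weighted by mole fraction), so the effusate composition follows n_i/√M_i.
So x_SO₂ in the escaping gas = (n_SO₂/√M_SO₂) / Σ(n_i/√M_i)
= (0.723/√64.07) / (0.723/√64.07 + 1.15/√38.00) = 0.09033/(0.09033 + 0.1866) = 0.326.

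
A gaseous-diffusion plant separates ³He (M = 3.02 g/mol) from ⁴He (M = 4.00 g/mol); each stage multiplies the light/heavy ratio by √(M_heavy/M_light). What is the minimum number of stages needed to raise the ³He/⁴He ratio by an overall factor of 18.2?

21

With α = √(4.00/3.02) per stage, ln α = ½ ln(1.32450) = 0.1405.
Need α^N ≥ 18.2 ⇒ N ≥ ln(18.2) / ln α = 2.901 / 0.1405 = 20.65.
Minimum whole number of stages: N = 21.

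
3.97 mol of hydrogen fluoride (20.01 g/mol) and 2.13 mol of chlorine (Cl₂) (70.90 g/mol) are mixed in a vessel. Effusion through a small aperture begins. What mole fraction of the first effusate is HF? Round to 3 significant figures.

Effusion rate of each component ∝ n_i/√M_i (partial pressure × 1/√M).
So x_HF in the escaping gas = (n_HF/√M_HF) / Σ(n_i/√M_i)
= (3.97/√20.01) / (3.97/√20.01 + 2.13/√70.90) = 0.8875/(0.8875 + 0.2530) = 0.778.

0.778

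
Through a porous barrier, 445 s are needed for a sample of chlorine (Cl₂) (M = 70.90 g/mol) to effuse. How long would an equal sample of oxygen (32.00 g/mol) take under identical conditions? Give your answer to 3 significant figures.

From Graham's law, t_O₂/t_Cl₂ = √(M_O₂/M_Cl₂) = √(32.00/70.90) = √0.4513 = 0.6718.
So the time for O₂ is 445 × 0.6718 = 299 s.

299 s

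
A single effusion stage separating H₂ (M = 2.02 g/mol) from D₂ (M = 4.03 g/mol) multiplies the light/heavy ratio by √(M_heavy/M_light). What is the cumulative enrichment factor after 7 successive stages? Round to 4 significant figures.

Overall factor = α^7 with α = √(4.03/2.02), i.e. (4.03/2.02)^(7/2).
= 1.99505^(7/2) = 11.22.

11.22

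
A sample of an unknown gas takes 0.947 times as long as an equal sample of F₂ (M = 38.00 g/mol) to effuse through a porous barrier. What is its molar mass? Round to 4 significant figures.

34.08 g/mol

Using Graham's law: t_X/t_F₂ = √(M_X/M_F₂).
0.947 = √(M_X/38.00)
M_X = 38.00 × 0.947² = 38.00 × 0.8968 = 34.08 g/mol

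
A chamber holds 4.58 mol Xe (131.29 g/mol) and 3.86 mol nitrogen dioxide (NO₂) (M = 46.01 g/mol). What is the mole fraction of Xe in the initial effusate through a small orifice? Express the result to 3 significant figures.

Rate_i ∝ x_i/√M_i (Graham's law weighted by mole fraction), so the effusate composition follows n_i/√M_i.
x_Xe(eff) = (n_Xe/√M_Xe) / (n_Xe/√M_Xe + n_NO₂/√M_NO₂)
= (4.58/√131.29) / (4.58/√131.29 + 3.86/√46.01) = 0.3997/(0.3997 + 0.5691) = 0.413.

0.413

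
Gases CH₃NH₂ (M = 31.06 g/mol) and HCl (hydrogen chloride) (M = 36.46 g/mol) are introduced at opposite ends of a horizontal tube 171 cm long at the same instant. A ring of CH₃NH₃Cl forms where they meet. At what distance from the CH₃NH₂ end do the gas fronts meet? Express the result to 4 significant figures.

88.92 cm

Distances travelled in equal time are proportional to diffusion rates, so d_CH₃NH₂/d_HCl = √(M_HCl/M_CH₃NH₂) = √(36.46/31.06) = 1.083.
With d_CH₃NH₂ + d_HCl = 171 cm, d_HCl = 171/(1 + 1.083) = 82.08 cm.
d_CH₃NH₂ = 171 − 82.08 = 88.92 cm.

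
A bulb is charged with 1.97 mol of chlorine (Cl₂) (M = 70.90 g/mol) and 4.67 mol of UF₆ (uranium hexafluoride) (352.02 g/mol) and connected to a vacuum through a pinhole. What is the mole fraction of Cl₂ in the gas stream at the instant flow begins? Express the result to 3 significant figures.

The effusion rate of species i is ∝ p_i/√M_i ∝ n_i/√M_i.
x_Cl₂(eff) = (n_Cl₂/√M_Cl₂) / (n_Cl₂/√M_Cl₂ + n_UF₆/√M_UF₆)
= (1.97/√70.90) / (1.97/√70.90 + 4.67/√352.02) = 0.2340/(0.2340 + 0.2489) = 0.485.

0.485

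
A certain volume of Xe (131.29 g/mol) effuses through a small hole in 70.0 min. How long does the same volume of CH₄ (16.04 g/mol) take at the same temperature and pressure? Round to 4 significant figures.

From Graham's law, t_CH₄/t_Xe = √(M_CH₄/M_Xe) = √(16.04/131.29) = √0.1222 = 0.3495.
So the time for CH₄ is 70.0 × 0.3495 = 24.47 min.

24.47 min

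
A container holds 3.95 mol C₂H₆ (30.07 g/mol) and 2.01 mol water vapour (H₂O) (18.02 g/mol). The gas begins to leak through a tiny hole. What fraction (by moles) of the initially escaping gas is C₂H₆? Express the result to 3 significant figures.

0.603

Rate_i ∝ x_i/√M_i (Graham's law weighted by mole fraction), so the effusate composition follows n_i/√M_i.
So x_C₂H₆ in the escaping gas = (n_C₂H₆/√M_C₂H₆) / Σ(n_i/√M_i)
= (3.95/√30.07) / (3.95/√30.07 + 2.01/√18.02) = 0.7203/(0.7203 + 0.4735) = 0.603.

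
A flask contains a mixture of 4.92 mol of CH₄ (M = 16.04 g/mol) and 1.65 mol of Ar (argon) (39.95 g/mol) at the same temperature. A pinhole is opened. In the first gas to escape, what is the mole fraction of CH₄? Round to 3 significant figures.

Each component's effusion rate ∝ (its partial pressure)·(1/√M) ∝ n_i/√M_i.
Mole fraction of CH₄ in the effusate = (n_CH₄/√M_CH₄) / (n_CH₄/√M_CH₄ + n_Ar/√M_Ar)
= (4.92/√16.04) / (4.92/√16.04 + 1.65/√39.95) = 1.228/(1.228 + 0.2611) = 0.825.

0.825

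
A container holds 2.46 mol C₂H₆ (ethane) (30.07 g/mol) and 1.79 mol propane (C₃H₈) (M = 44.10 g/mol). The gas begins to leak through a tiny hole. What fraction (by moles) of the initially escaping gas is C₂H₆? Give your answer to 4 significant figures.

Effusion rate of each component ∝ n_i/√M_i (partial pressure × 1/√M).
Mole fraction of C₂H₆ in the effusate = (n_C₂H₆/√M_C₂H₆) / (n_C₂H₆/√M_C₂H₆ + n_C₃H₈/√M_C₃H₈)
= (2.46/√30.07) / (2.46/√30.07 + 1.79/√44.10) = 0.4486/(0.4486 + 0.2695) = 0.6247.

0.6247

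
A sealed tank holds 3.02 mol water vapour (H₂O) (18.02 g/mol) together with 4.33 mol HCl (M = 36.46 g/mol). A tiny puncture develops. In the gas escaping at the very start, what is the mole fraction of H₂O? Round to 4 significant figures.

Effusion rate of each component ∝ n_i/√M_i (partial pressure × 1/√M).
Mole fraction of H₂O in the effusate = (n_H₂O/√M_H₂O) / (n_H₂O/√M_H₂O + n_HCl/√M_HCl)
= (3.02/√18.02) / (3.02/√18.02 + 4.33/√36.46) = 0.7114/(0.7114 + 0.7171) = 0.4980.

0.4980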